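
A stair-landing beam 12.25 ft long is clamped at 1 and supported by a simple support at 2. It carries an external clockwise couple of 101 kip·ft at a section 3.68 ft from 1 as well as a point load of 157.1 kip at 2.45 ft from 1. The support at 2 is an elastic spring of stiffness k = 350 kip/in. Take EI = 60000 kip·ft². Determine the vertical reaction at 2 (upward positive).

Take the reaction at 2 as the redundant and release it; the primary structure is a cantilever fixed at 1.
Deflection at 2 on the released cantilever, summing each load's contribution:
  clockwise couple 101 at a = 3.68: M₀a(2L − a)/(2EI) = 3869/EI
  point load 157.1 at a = 2.45: Pa²(3L − a)/(6EI) = 5391/EI
  δ_0 = 9260/EI
Flexibility coefficient — unit upward force at 2: δ_{22} = L³/(3EI) = 612.8/EI.
With EI = 60000 kip·ft²: δ_0 = 0.15433 ft and δ_{22} = 0.010213 ft/kip.
Compatibility — the spring shortens by R_2/k under the reaction it provides: δ_0 − R_2·δ_{22} = R_2/k. With 1/k = 1/(350×12) ft/kip = 0.000238 ft/kip, R_2 = δ_0 / (δ_{22} + 1/k) = 0.15433 / (0.010213 + 0.000238) = 14.77 kip.

R_2 = 14.77 kip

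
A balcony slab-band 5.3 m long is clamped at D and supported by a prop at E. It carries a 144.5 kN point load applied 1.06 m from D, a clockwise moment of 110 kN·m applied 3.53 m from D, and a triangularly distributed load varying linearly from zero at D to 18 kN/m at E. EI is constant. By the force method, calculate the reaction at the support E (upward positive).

Remove the prop at E; the released (primary) structure is a cantilever built in at D.
Free-end deflection of the primary structure under the applied loading (downward +):
  point load 144.5 at a = 1.06: Pa²(3L − a)/(6EI) = 401.6/EI
  clockwise couple 110 at a = 3.53: M₀a(2L − a)/(2EI) = 1373/EI
  triangular load, peak 18 at the free end: 11w₀L⁴/(120EI) = 1302/EI
  δ_0 = 3076/EI
Tip deflection under a unit load at E: L³/(3EI) = 49.63/EI.
Compatibility at E: δ_0 − R_E·δ_{EE} = 0, so R_E = 3076/49.63 = 61.99 kN.

R_E = 61.99 kN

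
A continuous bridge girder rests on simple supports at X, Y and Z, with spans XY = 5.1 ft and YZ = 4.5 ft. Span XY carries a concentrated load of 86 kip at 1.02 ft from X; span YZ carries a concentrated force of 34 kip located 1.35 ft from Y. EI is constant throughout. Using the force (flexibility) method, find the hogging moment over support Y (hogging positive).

Insert a hinge at Y; M_Y is the redundant, and each span becomes simply supported.
Rotations at Y on the released spans (each span's end-slope, ×1/EI):
  span XY: point load 86 at a = 1.02: Pab(L + a)/(6LEI) = 71.58/EI
  span YZ: point load 34 at a = 1.35: Pab(L + b)/(6LEI) = 40.97/EI
  relative rotation θ_0 = (71.58 + 40.97)/EI = 112.5/EI
A unit hogging moment at Y produces rotation L₁/(3EI) + L₂/(3EI) = 3.2/EI.
Compatibility: M_Y·(L₁+L₂)/(3EI) = θ_0, giving M_Y = 35.17 kip·ft (hogging).

M_Y = 35.17 kip·ft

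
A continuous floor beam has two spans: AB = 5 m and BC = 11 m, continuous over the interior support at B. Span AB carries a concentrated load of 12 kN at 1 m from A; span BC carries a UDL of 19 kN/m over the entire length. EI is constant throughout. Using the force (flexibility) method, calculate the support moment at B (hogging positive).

M_B = 199.4 kN·m

Insert a hinge at B; M_B is the redundant, and each span becomes simply supported.
End slopes at the hinge B, treating each span as simply supported:
  span AB: point load 12 at a = 1: Pab(L + a)/(6LEI) = 9.6/EI
  span BC: UDL 19: wL³/(24EI) = 1054/EI
  relative rotation θ_0 = (9.6 + 1054)/EI = 1063/EI
A unit hogging moment at B produces rotation L₁/(3EI) + L₂/(3EI) = 5.333/EI.
Slope continuity at B: θ_0 = M_B·5.333/EI, so M_B = 1063/5.333 = 199.4 kN·m (hogging).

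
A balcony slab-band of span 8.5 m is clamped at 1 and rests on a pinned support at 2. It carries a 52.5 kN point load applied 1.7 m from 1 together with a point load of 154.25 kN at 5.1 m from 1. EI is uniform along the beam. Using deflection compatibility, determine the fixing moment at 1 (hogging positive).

Remove the prop at 2; the released (primary) structure is a cantilever built in at 1.
Downward deflection at the released point 2 due to the loads:
  point load 52.5 at a = 1.7: Pa²(3L − a)/(6EI) = 601.8/EI
  point load 154.25 at a = 5.1: Pa²(3L − a)/(6EI) = 13641/EI
  δ_0 = 14243/EI
Tip deflection under a unit load at 2: L³/(3EI) = 204.7/EI.
Compatibility at 2: δ_0 − R_2·δ_{22} = 0, so R_2 = 14243/204.7 = 69.58 kN.
Moment equilibrium about 1: M_1 = Σ(load moments about 1) − R_2·L = 875.9 − 69.58×8.5 = 284.5 kN·m.

M_1 = 284.5 kN·m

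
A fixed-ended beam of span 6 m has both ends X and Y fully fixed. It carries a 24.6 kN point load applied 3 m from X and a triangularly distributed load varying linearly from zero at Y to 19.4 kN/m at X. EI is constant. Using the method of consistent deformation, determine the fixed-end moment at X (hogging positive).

M_X = 53.37 kN·m

Release both end moments; the primary structure is a simply-supported span XY with redundants M_X and M_Y.
End rotations of the released simple span under the applied load (×1/EI):
  at X: point load 24.6 at a = 3: Pab(L + b)/(6LEI) = 55.35/EI
  at Y: point load 24.6 at a = 3: Pab(L + a)/(6LEI) = 55.35/EI
  at X: triangular load, peak 19.4: w₀L³/(45EI) = 93.12/EI
  at Y: triangular load, peak 19.4: 7w₀L³/(360EI) = 81.48/EI
  θ_X0 = 148.5/EI,  θ_Y0 = 136.8/EI
Flexibility coefficients: a unit moment at one end gives L/(3EI) there and L/(6EI) at the far end, so f₁₁ = f₂₂ = 2/EI and f₁₂ = f₂₁ = 1/EI.
Compatibility — zero rotation at each built-in end:
  2 M_X + 1 M_Y = 148.5
  1 M_X + 2 M_Y = 136.8
Solving the pair gives M_X = 53.37 kN·m and M_Y = 41.73 kN·m (hogging).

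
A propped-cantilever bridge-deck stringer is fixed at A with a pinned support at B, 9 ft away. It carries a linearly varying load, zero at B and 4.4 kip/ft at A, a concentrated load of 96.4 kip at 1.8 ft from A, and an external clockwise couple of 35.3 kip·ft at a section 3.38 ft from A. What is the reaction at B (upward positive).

R_B = 12.95 kip

Remove the prop at B; the released (primary) structure is a cantilever built in at A.
Primary-structure tip deflection at B by superposition:
  triangular load, peak 4.4 at the fixed end: w₀L⁴/(30EI) = 962.3/EI
  point load 96.4 at a = 1.8: Pa²(3L − a)/(6EI) = 1312/EI
  clockwise couple 35.3 at a = 3.38: M₀a(2L − a)/(2EI) = 872.2/EI
  δ_0 = 3146/EI
Flexibility coefficient — unit upward force at B: δ_{BB} = L³/(3EI) = 243/EI.
The prop prevents deflection at B: R_B = δ_0/δ_{BB} = 3146/243 = 12.95 kip.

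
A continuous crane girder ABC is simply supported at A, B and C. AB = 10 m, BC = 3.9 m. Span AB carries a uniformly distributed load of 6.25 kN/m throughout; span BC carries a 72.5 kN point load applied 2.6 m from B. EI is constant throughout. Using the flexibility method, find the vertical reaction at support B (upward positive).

Take M_B as the redundant. Released structure: two simple spans AB and BC with a hinge at B.
End slopes at the hinge B, treating each span as simply supported:
  span AB: UDL 6.25: wL³/(24EI) = 260.4/EI
  span BC: point load 72.5 at a = 2.6: Pab(L + b)/(6LEI) = 54.46/EI
  relative rotation θ_0 = (260.4 + 54.46)/EI = 314.9/EI
A unit hogging moment at B produces rotation L₁/(3EI) + L₂/(3EI) = 4.633/EI.
Compatibility: M_B·(L₁+L₂)/(3EI) = θ_0, giving M_B = 67.96 kN·m (hogging).
Span AB, ΣM about A with M_B applied at B: R_B^{AB}·10 = 312.5 + 67.96, so R_B^{AB} = 38.05 kN and R_A = 62.5 − 38.05 = 24.45 kN.
Span BC, ΣM about C: R_B^{BC}·3.9 = 94.25 + 67.96, so R_B^{BC} = 41.59 kN and R_C = 72.5 − 41.59 = 30.91 kN.
R_B = 38.05 + 41.59 = 79.64 kN.

R_B = 79.64 kN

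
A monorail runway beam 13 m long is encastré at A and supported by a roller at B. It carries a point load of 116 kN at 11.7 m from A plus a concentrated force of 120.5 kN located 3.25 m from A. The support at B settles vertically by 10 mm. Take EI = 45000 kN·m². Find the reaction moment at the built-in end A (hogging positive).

M_A = 339.6 kN·m

Choose R_B as the redundant. The primary structure is the cantilever fixed at A.
Deflection at B on the released cantilever, summing each load's contribution:
  point load 116 at a = 11.7: Pa²(3L − a)/(6EI) = 72251/EI
  point load 120.5 at a = 3.25: Pa²(3L − a)/(6EI) = 7584/EI
  δ_0 = 79834/EI
Flexibility coefficient — unit upward force at B: δ_{BB} = L³/(3EI) = 732.3/EI.
With EI = 45000 kN·m²: δ_0 = 1.7741 m and δ_{BB} = 0.016274 m/kN.
Compatibility — the beam at B must follow the support down by 0.01 m: δ_0 − R_B·δ_{BB} = 0.01, so R_B = (1.7741 − 0.01)/0.016274 = 108.4 kN.
Moment equilibrium about A: M_A = Σ(load moments about A) − R_B·L = 1749 − 108.4×13 = 339.6 kN·m.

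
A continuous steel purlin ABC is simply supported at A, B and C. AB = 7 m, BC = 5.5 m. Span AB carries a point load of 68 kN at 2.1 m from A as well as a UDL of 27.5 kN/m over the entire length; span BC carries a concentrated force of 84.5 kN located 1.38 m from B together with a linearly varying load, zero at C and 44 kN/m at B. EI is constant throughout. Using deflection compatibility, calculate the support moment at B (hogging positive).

Take M_B as the redundant. Released structure: two simple spans AB and BC with a hinge at B.
Discontinuity in slope at B on the released structure — sum the simple-span end rotations:
  span AB: point load 68 at a = 2.1: Pab(L + a)/(6LEI) = 151.6/EI
  span AB: UDL 27.5: wL³/(24EI) = 393/EI
  span BC: point load 84.5 at a = 1.38: Pab(L + b)/(6LEI) = 140.1/EI
  span BC: triangular load, peak 44: w₀L³/(45EI) = 162.7/EI
  relative rotation θ_0 = (544.6 + 302.7)/EI = 847.4/EI
A unit hogging moment at B produces rotation L₁/(3EI) + L₂/(3EI) = 4.167/EI.
Compatibility: M_B·(L₁+L₂)/(3EI) = θ_0, giving M_B = 203.4 kN·m (hogging).

M_B = 203.4 kN·m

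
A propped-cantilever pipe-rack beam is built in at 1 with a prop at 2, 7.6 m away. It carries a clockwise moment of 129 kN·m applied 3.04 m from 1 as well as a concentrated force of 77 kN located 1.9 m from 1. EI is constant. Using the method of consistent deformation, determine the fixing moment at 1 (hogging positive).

M_1 = 101.2 kN·m

Choose R_2 as the redundant. The primary structure is the cantilever fixed at 1.
Deflection at 2 on the released cantilever, summing each load's contribution:
  clockwise couple 129 at a = 3.04: M₀a(2L − a)/(2EI) = 2384/EI
  point load 77 at a = 1.9: Pa²(3L − a)/(6EI) = 968.3/EI
  δ_0 = 3353/EI
Tip deflection under a unit load at 2: L³/(3EI) = 146.3/EI.
Compatibility at 2: δ_0 − R_2·δ_{22} = 0, so R_2 = 3353/146.3 = 22.91 kN.
Moment equilibrium about 1: M_1 = Σ(load moments about 1) − R_2·L = 275.3 − 22.91×7.6 = 101.2 kN·m.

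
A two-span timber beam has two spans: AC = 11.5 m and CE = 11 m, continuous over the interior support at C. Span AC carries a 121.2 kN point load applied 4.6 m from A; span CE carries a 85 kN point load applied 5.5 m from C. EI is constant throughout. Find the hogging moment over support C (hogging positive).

Insert a hinge at C; M_C is the redundant, and each span becomes simply supported.
Rotations at C on the released spans (each span's end-slope, ×1/EI):
  span AC: point load 121.2 at a = 4.6: Pab(L + a)/(6LEI) = 897.6/EI
  span CE: point load 85 at a = 5.5: Pab(L + b)/(6LEI) = 642.8/EI
  relative rotation θ_0 = (897.6 + 642.8)/EI = 1540/EI
A unit hogging moment at C produces rotation L₁/(3EI) + L₂/(3EI) = 7.5/EI.
Slope continuity at C: θ_0 = M_C·7.5/EI, so M_C = 1540/7.5 = 205.4 kN·m (hogging).

M_C = 205.4 kN·m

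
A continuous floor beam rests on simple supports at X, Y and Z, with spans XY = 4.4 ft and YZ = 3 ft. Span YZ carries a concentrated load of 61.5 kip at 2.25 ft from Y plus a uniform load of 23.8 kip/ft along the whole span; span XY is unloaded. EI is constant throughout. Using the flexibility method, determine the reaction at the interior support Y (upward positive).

R_Y = 62.07 kip

Take M_Y as the redundant. Released structure: two simple spans XY and YZ with a hinge at Y.
Rotations at Y on the released spans (each span's end-slope, ×1/EI):
  span YZ: point load 61.5 at a = 2.25: Pab(L + b)/(6LEI) = 21.62/EI
  span YZ: UDL 23.8: wL³/(24EI) = 26.77/EI
  relative rotation θ_0 = (0 + 48.4)/EI = 48.4/EI
A unit hogging moment at Y produces rotation L₁/(3EI) + L₂/(3EI) = 2.467/EI.
Slope continuity at Y: θ_0 = M_Y·2.467/EI, so M_Y = 48.4/2.467 = 19.62 kip·ft (hogging).
Span XY, ΣM about X with M_Y applied at Y: R_Y^{XY}·4.4 = 0 + 19.62, so R_Y^{XY} = 4.459 kip and R_X = 0 − 4.459 = -4.459 kip.
Span YZ, ΣM about Z: R_Y^{YZ}·3 = 153.2 + 19.62, so R_Y^{YZ} = 57.62 kip and R_Z = 132.9 − 57.62 = 75.28 kip.
R_Y = 4.459 + 57.62 = 62.07 kip.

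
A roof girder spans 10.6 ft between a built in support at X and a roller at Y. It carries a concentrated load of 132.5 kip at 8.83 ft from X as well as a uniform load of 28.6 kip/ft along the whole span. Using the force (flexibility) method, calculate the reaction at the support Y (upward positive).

Choose R_Y as the redundant. The primary structure is the cantilever fixed at X.
Deflection at Y on the released cantilever, summing each load's contribution:
  point load 132.5 at a = 8.83: Pa²(3L − a)/(6EI) = 39550/EI
  UDL 28.6: wL⁴/(8EI) = 45134/EI
  δ_0 = 84684/EI
Flexibility coefficient — unit upward force at Y: δ_{YY} = L³/(3EI) = 397/EI.
Compatibility at Y: δ_0 − R_Y·δ_{YY} = 0, so R_Y = 84684/397 = 213.3 kip.

R_Y = 213.3 kip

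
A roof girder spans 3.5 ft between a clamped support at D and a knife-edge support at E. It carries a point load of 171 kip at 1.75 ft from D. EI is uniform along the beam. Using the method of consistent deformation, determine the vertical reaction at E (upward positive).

Remove the prop at E; the released (primary) structure is a cantilever built in at D.
Deflection at E on the released cantilever, summing each load's contribution:
  point load 171 at a = 1.75: Pa²(3L − a)/(6EI) = 763.7/EI
Tip deflection under a unit load at E: L³/(3EI) = 14.29/EI.
The prop prevents deflection at E: R_E = δ_0/δ_{EE} = 763.7/14.29 = 53.44 kip.

R_E = 53.44 kip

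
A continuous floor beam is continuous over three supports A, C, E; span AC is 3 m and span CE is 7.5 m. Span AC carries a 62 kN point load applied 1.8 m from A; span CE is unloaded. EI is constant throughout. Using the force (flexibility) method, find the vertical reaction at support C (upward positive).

Release continuity at C by inserting a hinge; the redundant is the internal moment M_C. The primary structure is two simply-supported spans AC and CE.
Rotations at C on the released spans (each span's end-slope, ×1/EI):
  span AC: point load 62 at a = 1.8: Pab(L + a)/(6LEI) = 35.71/EI
  relative rotation θ_0 = (35.71 + 0)/EI = 35.71/EI
A unit hogging moment at C produces rotation L₁/(3EI) + L₂/(3EI) = 3.5/EI.
Slope continuity at C: θ_0 = M_C·3.5/EI, so M_C = 35.71/3.5 = 10.2 kN·m (hogging).
Span AC, ΣM about A with M_C applied at C: R_C^{AC}·3 = 111.6 + 10.2, so R_C^{AC} = 40.6 kN and R_A = 62 − 40.6 = 21.4 kN.
Span CE, ΣM about E: R_C^{CE}·7.5 = 0 + 10.2, so R_C^{CE} = 1.36 kN and R_E = 0 − 1.36 = -1.36 kN.
R_C = 40.6 + 1.36 = 41.96 kN.

R_C = 41.96 kN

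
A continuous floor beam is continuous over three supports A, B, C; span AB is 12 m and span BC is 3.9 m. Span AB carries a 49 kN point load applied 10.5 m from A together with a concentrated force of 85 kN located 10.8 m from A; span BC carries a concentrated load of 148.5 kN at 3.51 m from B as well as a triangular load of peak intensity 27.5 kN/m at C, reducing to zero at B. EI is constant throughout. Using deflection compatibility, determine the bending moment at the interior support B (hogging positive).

M_B = 124.3 kN·m

Insert a hinge at B; M_B is the redundant, and each span becomes simply supported.
Discontinuity in slope at B on the released structure — sum the simple-span end rotations:
  span AB: point load 49 at a = 10.5: Pab(L + a)/(6LEI) = 241.2/EI
  span AB: point load 85 at a = 10.8: Pab(L + a)/(6LEI) = 348.8/EI
  span BC: point load 148.5 at a = 3.51: Pab(L + b)/(6LEI) = 37.27/EI
  span BC: triangular load, peak 27.5: 7w₀L³/(360EI) = 31.72/EI
  relative rotation θ_0 = (590 + 68.99)/EI = 659/EI
A unit hogging moment at B produces rotation L₁/(3EI) + L₂/(3EI) = 5.3/EI.
Compatibility: M_B·(L₁+L₂)/(3EI) = θ_0, giving M_B = 124.3 kN·m (hogging).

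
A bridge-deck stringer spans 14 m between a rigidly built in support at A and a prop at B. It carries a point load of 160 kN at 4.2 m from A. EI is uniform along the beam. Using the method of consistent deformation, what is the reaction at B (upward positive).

Take the reaction at B as the redundant and release it; the primary structure is a cantilever fixed at A.
Deflection at B on the released cantilever, summing each load's contribution:
  point load 160 at a = 4.2: Pa²(3L − a)/(6EI) = 17781/EI
Tip deflection under a unit load at B: L³/(3EI) = 914.7/EI.
Compatibility at B: δ_0 − R_B·δ_{BB} = 0, so R_B = 17781/914.7 = 19.44 kN.

R_B = 19.44 kN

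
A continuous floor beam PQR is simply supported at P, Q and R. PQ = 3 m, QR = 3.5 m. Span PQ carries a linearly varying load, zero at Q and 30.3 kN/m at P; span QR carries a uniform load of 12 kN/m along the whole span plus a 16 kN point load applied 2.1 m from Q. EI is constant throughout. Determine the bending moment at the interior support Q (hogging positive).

Take M_Q as the redundant. Released structure: two simple spans PQ and QR with a hinge at Q.
Rotations at Q on the released spans (each span's end-slope, ×1/EI):
  span PQ: triangular load, peak 30.3: 7w₀L³/(360EI) = 15.91/EI
  span QR: UDL 12: wL³/(24EI) = 21.44/EI
  span QR: point load 16 at a = 2.1: Pab(L + b)/(6LEI) = 10.98/EI
  relative rotation θ_0 = (15.91 + 32.41)/EI = 48.32/EI
A unit hogging moment at Q produces rotation L₁/(3EI) + L₂/(3EI) = 2.167/EI.
Slope continuity at Q: θ_0 = M_Q·2.167/EI, so M_Q = 48.32/2.167 = 22.3 kN·m (hogging).

M_Q = 22.3 kN·m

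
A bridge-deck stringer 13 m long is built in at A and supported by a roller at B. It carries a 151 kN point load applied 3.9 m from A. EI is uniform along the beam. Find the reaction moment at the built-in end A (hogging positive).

M_A = 350.4 kN·m

Take the reaction at B as the redundant and release it; the primary structure is a cantilever fixed at A.
Free-end deflection of the primary structure under the applied loading (downward +):
  point load 151 at a = 3.9: Pa²(3L − a)/(6EI) = 13436/EI
Tip deflection under a unit load at B: L³/(3EI) = 732.3/EI.
The prop prevents deflection at B: R_B = δ_0/δ_{BB} = 13436/732.3 = 18.35 kN.
Moment equilibrium about A: M_A = Σ(load moments about A) − R_B·L = 588.9 − 18.35×13 = 350.4 kN·m.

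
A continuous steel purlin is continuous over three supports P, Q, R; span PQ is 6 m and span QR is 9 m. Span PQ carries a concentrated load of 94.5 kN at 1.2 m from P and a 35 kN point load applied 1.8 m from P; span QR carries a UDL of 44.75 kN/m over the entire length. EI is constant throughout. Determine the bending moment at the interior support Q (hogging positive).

Insert a hinge at Q; M_Q is the redundant, and each span becomes simply supported.
End slopes at the hinge Q, treating each span as simply supported:
  span PQ: point load 94.5 at a = 1.2: Pab(L + a)/(6LEI) = 108.9/EI
  span PQ: point load 35 at a = 1.8: Pab(L + a)/(6LEI) = 57.33/EI
  span QR: UDL 44.75: wL³/(24EI) = 1359/EI
  relative rotation θ_0 = (166.2 + 1359)/EI = 1525/EI
A unit hogging moment at Q produces rotation L₁/(3EI) + L₂/(3EI) = 5/EI.
Compatibility: M_Q·(L₁+L₂)/(3EI) = θ_0, giving M_Q = 305.1 kN·m (hogging).

M_Q = 305.1 kN·m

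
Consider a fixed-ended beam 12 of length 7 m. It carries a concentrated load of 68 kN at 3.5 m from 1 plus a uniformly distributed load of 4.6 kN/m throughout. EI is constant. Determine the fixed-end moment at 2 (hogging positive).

M_2 = 78.28 kN·m

Release both end moments; the primary structure is a simply-supported span 12 with redundants M_1 and M_2.
Simple-span end rotations at 1 and 2 under the given loads:
  at 1: point load 68 at a = 3.5: Pab(L + b)/(6LEI) = 208.2/EI
  at 2: point load 68 at a = 3.5: Pab(L + a)/(6LEI) = 208.2/EI
  at 1: UDL 4.6: wL³/(24EI) = 65.74/EI
  at 2: UDL 4.6: wL³/(24EI) = 65.74/EI
  θ_10 = 274/EI,  θ_20 = 274/EI
Flexibility coefficients: a unit moment at one end gives L/(3EI) there and L/(6EI) at the far end, so f₁₁ = f₂₂ = 2.333/EI and f₁₂ = f₂₁ = 1.167/EI.
Compatibility — zero rotation at each built-in end:
  2.333 M_1 + 1.167 M_2 = 274
  1.167 M_1 + 2.333 M_2 = 274
Solving the pair gives M_1 = 78.28 kN·m and M_2 = 78.28 kN·m (hogging).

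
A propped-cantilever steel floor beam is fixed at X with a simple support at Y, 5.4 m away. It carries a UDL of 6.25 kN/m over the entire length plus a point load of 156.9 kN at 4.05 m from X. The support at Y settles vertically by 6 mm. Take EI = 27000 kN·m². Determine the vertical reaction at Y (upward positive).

Choose R_Y as the redundant. The primary structure is the cantilever fixed at X.
Downward deflection at the released point Y due to the loads:
  UDL 6.25: wL⁴/(8EI) = 664.3/EI
  point load 156.9 at a = 4.05: Pa²(3L − a)/(6EI) = 5211/EI
  δ_0 = 5876/EI
Tip deflection under a unit load at Y: L³/(3EI) = 52.49/EI.
With EI = 27000 kN·m²: δ_0 = 0.21762 m and δ_{YY} = 0.001944 m/kN.
Compatibility — the beam at Y must follow the support down by 0.006 m: δ_0 − R_Y·δ_{YY} = 0.006, so R_Y = (0.21762 − 0.006)/0.001944 = 108.9 kN.

R_Y = 108.9 kN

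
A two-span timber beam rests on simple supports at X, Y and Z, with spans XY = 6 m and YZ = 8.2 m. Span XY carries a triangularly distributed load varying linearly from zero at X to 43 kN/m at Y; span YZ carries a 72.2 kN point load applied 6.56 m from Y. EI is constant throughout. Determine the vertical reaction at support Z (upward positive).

R_Z = 48.44 kN

Take M_Y as the redundant. Released structure: two simple spans XY and YZ with a hinge at Y.
Rotations at Y on the released spans (each span's end-slope, ×1/EI):
  span XY: triangular load, peak 43: w₀L³/(45EI) = 206.4/EI
  span YZ: point load 72.2 at a = 6.56: Pab(L + b)/(6LEI) = 155.4/EI
  relative rotation θ_0 = (206.4 + 155.4)/EI = 361.8/EI
A unit hogging moment at Y produces rotation L₁/(3EI) + L₂/(3EI) = 4.733/EI.
Slope continuity at Y: θ_0 = M_Y·4.733/EI, so M_Y = 361.8/4.733 = 76.43 kN·m (hogging).
Span YZ, ΣM about Z: R_Y^{YZ}·8.2 = 118.4 + 76.43, so R_Y^{YZ} = 23.76 kN and R_Z = 72.2 − 23.76 = 48.44 kN.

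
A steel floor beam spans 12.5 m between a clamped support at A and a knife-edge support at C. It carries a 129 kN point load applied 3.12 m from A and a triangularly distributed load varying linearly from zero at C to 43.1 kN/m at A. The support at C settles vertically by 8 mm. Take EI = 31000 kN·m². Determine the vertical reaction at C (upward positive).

R_C = 64.55 kN

Remove the prop at C; the released (primary) structure is a cantilever built in at A.
Free-end deflection of the primary structure under the applied loading (downward +):
  point load 129 at a = 3.12: Pa²(3L − a)/(6EI) = 7195/EI
  triangular load, peak 43.1 at the fixed end: w₀L⁴/(30EI) = 35075/EI
  δ_0 = 42270/EI
Flexibility coefficient — unit upward force at C: δ_{CC} = L³/(3EI) = 651/EI.
With EI = 31000 kN·m²: δ_0 = 1.3636 m and δ_{CC} = 0.021001 m/kN.
Compatibility — the beam at C must follow the support down by 0.008 m: δ_0 − R_C·δ_{CC} = 0.008, so R_C = (1.3636 − 0.008)/0.021001 = 64.55 kN.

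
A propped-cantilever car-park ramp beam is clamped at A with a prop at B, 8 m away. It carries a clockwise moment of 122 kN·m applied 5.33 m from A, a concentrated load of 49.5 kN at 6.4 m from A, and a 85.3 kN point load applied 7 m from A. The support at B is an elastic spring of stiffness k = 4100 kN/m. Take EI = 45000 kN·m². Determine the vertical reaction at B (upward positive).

R_B = 117 kN

Choose R_B as the redundant. The primary structure is the cantilever fixed at A.
Deflection at B on the released cantilever, summing each load's contribution:
  clockwise couple 122 at a = 5.33: M₀a(2L − a)/(2EI) = 3469/EI
  point load 49.5 at a = 6.4: Pa²(3L − a)/(6EI) = 5947/EI
  point load 85.3 at a = 7: Pa²(3L − a)/(6EI) = 11842/EI
  δ_0 = 21259/EI
Flexibility coefficient — unit upward force at B: δ_{BB} = L³/(3EI) = 170.7/EI.
With EI = 45000 kN·m²: δ_0 = 0.47242 m and δ_{BB} = 0.003793 m/kN.
Compatibility — the spring shortens by R_B/k under the reaction it provides: δ_0 − R_B·δ_{BB} = R_B/k. With 1/k = 0.000244 m/kN, R_B = δ_0 / (δ_{BB} + 1/k) = 0.47242 / (0.003793 + 0.000244) = 117 kN.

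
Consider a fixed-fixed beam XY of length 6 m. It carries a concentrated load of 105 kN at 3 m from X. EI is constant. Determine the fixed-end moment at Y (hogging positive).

M_Y = 78.75 kN·m

Take the two fixed-end moments M_X, M_Y as redundants; the released structure is the simple span XY.
On the primary (simply-supported) span, the end slopes from the loading are:
  at X: point load 105 at a = 3: Pab(L + b)/(6LEI) = 236.2/EI
  at Y: point load 105 at a = 3: Pab(L + a)/(6LEI) = 236.2/EI
  θ_X0 = 236.2/EI,  θ_Y0 = 236.2/EI
Flexibility coefficients: a unit moment at one end gives L/(3EI) there and L/(6EI) at the far end, so f₁₁ = f₂₂ = 2/EI and f₁₂ = f₂₁ = 1/EI.
Compatibility — zero rotation at each built-in end:
  2 M_X + 1 M_Y = 236.2
  1 M_X + 2 M_Y = 236.2
Solving the pair gives M_X = 78.75 kN·m and M_Y = 78.75 kN·m (hogging).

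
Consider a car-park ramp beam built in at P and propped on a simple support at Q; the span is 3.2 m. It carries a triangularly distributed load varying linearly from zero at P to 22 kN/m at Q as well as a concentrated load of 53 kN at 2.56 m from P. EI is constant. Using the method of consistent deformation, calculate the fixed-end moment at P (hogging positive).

M_P = 29.42 kN·m

Choose R_Q as the redundant. The primary structure is the cantilever fixed at P.
Deflection at Q on the released cantilever, summing each load's contribution:
  triangular load, peak 22 at the free end: 11w₀L⁴/(120EI) = 211.5/EI
  point load 53 at a = 2.56: Pa²(3L − a)/(6EI) = 407.5/EI
  δ_0 = 619/EI
Flexibility coefficient — unit upward force at Q: δ_{QQ} = L³/(3EI) = 10.92/EI.
Compatibility at Q: δ_0 − R_Q·δ_{QQ} = 0, so R_Q = 619/10.92 = 56.67 kN.
Moment equilibrium about P: M_P = Σ(load moments about P) − R_Q·L = 210.8 − 56.67×3.2 = 29.42 kN·m.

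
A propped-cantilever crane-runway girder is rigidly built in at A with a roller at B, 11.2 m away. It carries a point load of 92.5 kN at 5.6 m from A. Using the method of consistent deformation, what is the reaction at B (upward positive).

Take the reaction at B as the redundant and release it; the primary structure is a cantilever fixed at A.
Downward deflection at the released point B due to the loads:
  point load 92.5 at a = 5.6: Pa²(3L − a)/(6EI) = 13537/EI
Tip deflection under a unit load at B: L³/(3EI) = 468.3/EI.
The prop prevents deflection at B: R_B = δ_0/δ_{BB} = 13537/468.3 = 28.91 kN.

R_B = 28.91 kN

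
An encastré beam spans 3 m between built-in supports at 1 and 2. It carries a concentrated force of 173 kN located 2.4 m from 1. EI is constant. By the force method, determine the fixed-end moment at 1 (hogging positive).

Take the two fixed-end moments M_1, M_2 as redundants; the released structure is the simple span 12.
Simple-span end rotations at 1 and 2 under the given loads:
  at 1: point load 173 at a = 2.4: Pab(L + b)/(6LEI) = 49.82/EI
  at 2: point load 173 at a = 2.4: Pab(L + a)/(6LEI) = 74.74/EI
  θ_10 = 49.82/EI,  θ_20 = 74.74/EI
Flexibility coefficients: a unit moment at one end gives L/(3EI) there and L/(6EI) at the far end, so f₁₁ = f₂₂ = 1/EI and f₁₂ = f₂₁ = 0.5/EI.
Compatibility — zero rotation at each built-in end:
  1 M_1 + 0.5 M_2 = 49.82
  0.5 M_1 + 1 M_2 = 74.74
Solving the pair gives M_1 = 16.61 kN·m and M_2 = 66.43 kN·m (hogging).

M_1 = 16.61 kN·m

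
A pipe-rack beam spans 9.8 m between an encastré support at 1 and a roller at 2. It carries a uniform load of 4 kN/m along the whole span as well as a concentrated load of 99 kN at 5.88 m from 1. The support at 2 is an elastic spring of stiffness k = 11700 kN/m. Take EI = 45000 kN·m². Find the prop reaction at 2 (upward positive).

R_2 = 56.77 kN

Take the reaction at 2 as the redundant and release it; the primary structure is a cantilever fixed at 1.
Primary-structure tip deflection at 2 by superposition:
  UDL 4: wL⁴/(8EI) = 4612/EI
  point load 99 at a = 5.88: Pa²(3L − a)/(6EI) = 13418/EI
  δ_0 = 18029/EI
Tip deflection under a unit load at 2: L³/(3EI) = 313.7/EI.
With EI = 45000 kN·m²: δ_0 = 0.40065 m and δ_{22} = 0.006972 m/kN.
Compatibility — the spring shortens by R_2/k under the reaction it provides: δ_0 − R_2·δ_{22} = R_2/k. With 1/k = 0.000085 m/kN, R_2 = δ_0 / (δ_{22} + 1/k) = 0.40065 / (0.006972 + 0.000085) = 56.77 kN.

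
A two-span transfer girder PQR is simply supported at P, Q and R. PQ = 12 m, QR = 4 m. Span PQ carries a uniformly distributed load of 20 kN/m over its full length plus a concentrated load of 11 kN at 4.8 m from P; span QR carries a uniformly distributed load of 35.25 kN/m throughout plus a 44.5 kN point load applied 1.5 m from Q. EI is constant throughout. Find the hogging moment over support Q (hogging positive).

Insert a hinge at Q; M_Q is the redundant, and each span becomes simply supported.
Discontinuity in slope at Q on the released structure — sum the simple-span end rotations:
  span PQ: UDL 20: wL³/(24EI) = 1440/EI
  span PQ: point load 11 at a = 4.8: Pab(L + a)/(6LEI) = 88.7/EI
  span QR: UDL 35.25: wL³/(24EI) = 94/EI
  span QR: point load 44.5 at a = 1.5: Pab(L + b)/(6LEI) = 45.2/EI
  relative rotation θ_0 = (1529 + 139.2)/EI = 1668/EI
A unit hogging moment at Q produces rotation L₁/(3EI) + L₂/(3EI) = 5.333/EI.
Slope continuity at Q: θ_0 = M_Q·5.333/EI, so M_Q = 1668/5.333 = 312.7 kN·m (hogging).

M_Q = 312.7 kN·m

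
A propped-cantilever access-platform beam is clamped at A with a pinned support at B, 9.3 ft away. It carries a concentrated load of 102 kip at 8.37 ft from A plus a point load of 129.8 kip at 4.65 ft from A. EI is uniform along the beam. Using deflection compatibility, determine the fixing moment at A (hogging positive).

M_A = 273.3 kip·ft

Release the roller at B. Primary structure: cantilever fixed at A.
Deflection at B on the released cantilever, summing each load's contribution:
  point load 102 at a = 8.37: Pa²(3L − a)/(6EI) = 23260/EI
  point load 129.8 at a = 4.65: Pa²(3L − a)/(6EI) = 10876/EI
  δ_0 = 34135/EI
Tip deflection under a unit load at B: L³/(3EI) = 268.1/EI.
The prop prevents deflection at B: R_B = δ_0/δ_{BB} = 34135/268.1 = 127.3 kip.
Moment equilibrium about A: M_A = Σ(load moments about A) − R_B·L = 1457 − 127.3×9.3 = 273.3 kip·ft.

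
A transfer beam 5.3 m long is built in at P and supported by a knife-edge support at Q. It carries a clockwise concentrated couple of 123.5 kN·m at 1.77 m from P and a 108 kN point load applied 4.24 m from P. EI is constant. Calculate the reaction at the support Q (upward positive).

Remove the prop at Q; the released (primary) structure is a cantilever built in at P.
Deflection at Q on the released cantilever, summing each load's contribution:
  clockwise couple 123.5 at a = 1.77: M₀a(2L − a)/(2EI) = 965.1/EI
  point load 108 at a = 4.24: Pa²(3L − a)/(6EI) = 3773/EI
  δ_0 = 4738/EI
Tip deflection under a unit load at Q: L³/(3EI) = 49.63/EI.
The prop prevents deflection at Q: R_Q = δ_0/δ_{QQ} = 4738/49.63 = 95.48 kN.

R_Q = 95.48 kN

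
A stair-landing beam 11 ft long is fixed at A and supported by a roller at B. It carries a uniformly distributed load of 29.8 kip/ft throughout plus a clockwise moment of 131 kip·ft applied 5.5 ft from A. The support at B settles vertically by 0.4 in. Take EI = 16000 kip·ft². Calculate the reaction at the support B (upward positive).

R_B = 135.1 kip

Release the roller at B. Primary structure: cantilever fixed at A.
Free-end deflection of the primary structure under the applied loading (downward +):
  UDL 29.8: wL⁴/(8EI) = 54538/EI
  clockwise couple 131 at a = 5.5: M₀a(2L − a)/(2EI) = 5944/EI
  δ_0 = 60482/EI
Tip deflection under a unit load at B: L³/(3EI) = 443.7/EI.
With EI = 16000 kip·ft²: δ_0 = 3.7801 ft and δ_{BB} = 0.027729 ft/kip.
Compatibility — the beam at B must follow the support down by 0.03333 ft: δ_0 − R_B·δ_{BB} = 0.03333, so R_B = (3.7801 − 0.03333)/0.027729 = 135.1 kip.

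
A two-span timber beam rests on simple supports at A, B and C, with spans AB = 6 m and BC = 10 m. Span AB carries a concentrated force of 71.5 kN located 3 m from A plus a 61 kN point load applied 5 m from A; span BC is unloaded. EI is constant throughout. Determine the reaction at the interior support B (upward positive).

Release continuity at B by inserting a hinge; the redundant is the internal moment M_B. The primary structure is two simply-supported spans AB and BC.
Discontinuity in slope at B on the released structure — sum the simple-span end rotations:
  span AB: point load 71.5 at a = 3: Pab(L + a)/(6LEI) = 160.9/EI
  span AB: point load 61 at a = 5: Pab(L + a)/(6LEI) = 93.19/EI
  relative rotation θ_0 = (254.1 + 0)/EI = 254.1/EI
A unit hogging moment at B produces rotation L₁/(3EI) + L₂/(3EI) = 5.333/EI.
Compatibility: M_B·(L₁+L₂)/(3EI) = θ_0, giving M_B = 47.64 kN·m (hogging).
Span AB, ΣM about A with M_B applied at B: R_B^{AB}·6 = 519.5 + 47.64, so R_B^{AB} = 94.52 kN and R_A = 132.5 − 94.52 = 37.98 kN.
Span BC, ΣM about C: R_B^{BC}·10 = 0 + 47.64, so R_B^{BC} = 4.764 kN and R_C = 0 − 4.764 = -4.764 kN.
R_B = 94.52 + 4.764 = 99.29 kN.

R_B = 99.29 kN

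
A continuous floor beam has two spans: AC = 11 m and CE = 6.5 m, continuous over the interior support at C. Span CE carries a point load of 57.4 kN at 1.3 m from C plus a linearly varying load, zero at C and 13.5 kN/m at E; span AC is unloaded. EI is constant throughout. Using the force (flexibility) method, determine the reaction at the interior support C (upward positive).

R_C = 68.45 kN

Insert a hinge at C; M_C is the redundant, and each span becomes simply supported.
Discontinuity in slope at C on the released structure — sum the simple-span end rotations:
  span CE: point load 57.4 at a = 1.3: Pab(L + b)/(6LEI) = 116.4/EI
  span CE: triangular load, peak 13.5: 7w₀L³/(360EI) = 72.09/EI
  relative rotation θ_0 = (0 + 188.5)/EI = 188.5/EI
A unit hogging moment at C produces rotation L₁/(3EI) + L₂/(3EI) = 5.833/EI.
Compatibility: M_C·(L₁+L₂)/(3EI) = θ_0, giving M_C = 32.31 kN·m (hogging).
Span AC, ΣM about A with M_C applied at C: R_C^{AC}·11 = 0 + 32.31, so R_C^{AC} = 2.938 kN and R_A = 0 − 2.938 = -2.938 kN.
Span CE, ΣM about E: R_C^{CE}·6.5 = 393.5 + 32.31, so R_C^{CE} = 65.52 kN and R_E = 101.3 − 65.52 = 35.76 kN.
R_C = 2.938 + 65.52 = 68.45 kN.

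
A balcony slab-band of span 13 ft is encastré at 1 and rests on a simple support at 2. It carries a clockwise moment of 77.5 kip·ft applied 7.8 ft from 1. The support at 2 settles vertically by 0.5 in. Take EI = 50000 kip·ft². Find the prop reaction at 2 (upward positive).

R_2 = 4.667 kip

Release the roller at 2. Primary structure: cantilever fixed at 1.
Primary-structure tip deflection at 2 by superposition:
  clockwise couple 77.5 at a = 7.8: M₀a(2L − a)/(2EI) = 5501/EI
Tip deflection under a unit load at 2: L³/(3EI) = 732.3/EI.
With EI = 50000 kip·ft²: δ_0 = 0.11002 ft and δ_{22} = 0.014647 ft/kip.
Compatibility — the beam at 2 must follow the support down by 0.04167 ft: δ_0 − R_2·δ_{22} = 0.04167, so R_2 = (0.11002 − 0.04167)/0.014647 = 4.667 kip.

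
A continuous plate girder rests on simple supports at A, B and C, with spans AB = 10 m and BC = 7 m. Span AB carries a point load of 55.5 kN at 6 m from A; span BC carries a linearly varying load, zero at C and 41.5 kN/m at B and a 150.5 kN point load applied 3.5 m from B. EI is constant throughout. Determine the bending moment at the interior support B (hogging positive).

Take M_B as the redundant. Released structure: two simple spans AB and BC with a hinge at B.
End slopes at the hinge B, treating each span as simply supported:
  span AB: point load 55.5 at a = 6: Pab(L + a)/(6LEI) = 355.2/EI
  span BC: triangular load, peak 41.5: w₀L³/(45EI) = 316.3/EI
  span BC: point load 150.5 at a = 3.5: Pab(L + b)/(6LEI) = 460.9/EI
  relative rotation θ_0 = (355.2 + 777.2)/EI = 1132/EI
A unit hogging moment at B produces rotation L₁/(3EI) + L₂/(3EI) = 5.667/EI.
Slope continuity at B: θ_0 = M_B·5.667/EI, so M_B = 1132/5.667 = 199.8 kN·m (hogging).

M_B = 199.8 kN·m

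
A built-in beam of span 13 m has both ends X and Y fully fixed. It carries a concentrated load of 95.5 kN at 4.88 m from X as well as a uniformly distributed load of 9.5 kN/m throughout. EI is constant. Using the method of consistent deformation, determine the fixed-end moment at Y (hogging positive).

Release both end moments; the primary structure is a simply-supported span XY with redundants M_X and M_Y.
End rotations of the released simple span under the applied load (×1/EI):
  at X: point load 95.5 at a = 4.88: Pab(L + b)/(6LEI) = 1025/EI
  at Y: point load 95.5 at a = 4.88: Pab(L + a)/(6LEI) = 867.5/EI
  at X: UDL 9.5: wL³/(24EI) = 869.6/EI
  at Y: UDL 9.5: wL³/(24EI) = 869.6/EI
  θ_X0 = 1894/EI,  θ_Y0 = 1737/EI
Flexibility coefficients: a unit moment at one end gives L/(3EI) there and L/(6EI) at the far end, so f₁₁ = f₂₂ = 4.333/EI and f₁₂ = f₂₁ = 2.167/EI.
Compatibility — zero rotation at each built-in end:
  4.333 M_X + 2.167 M_Y = 1894
  2.167 M_X + 4.333 M_Y = 1737
Solving the pair gives M_X = 315.6 kN·m and M_Y = 243.1 kN·m (hogging).

M_Y = 243.1 kN·m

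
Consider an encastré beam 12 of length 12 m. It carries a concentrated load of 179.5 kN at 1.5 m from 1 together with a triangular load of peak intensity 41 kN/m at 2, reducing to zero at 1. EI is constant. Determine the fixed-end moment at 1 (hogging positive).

M_1 = 402.9 kN·m

Take the two fixed-end moments M_1, M_2 as redundants; the released structure is the simple span 12.
On the primary (simply-supported) span, the end slopes from the loading are:
  at 1: point load 179.5 at a = 1.5: Pab(L + b)/(6LEI) = 883.5/EI
  at 2: point load 179.5 at a = 1.5: Pab(L + a)/(6LEI) = 530.1/EI
  at 1: triangular load, peak 41: 7w₀L³/(360EI) = 1378/EI
  at 2: triangular load, peak 41: w₀L³/(45EI) = 1574/EI
  θ_10 = 2261/EI,  θ_20 = 2104/EI
Flexibility coefficients: a unit moment at one end gives L/(3EI) there and L/(6EI) at the far end, so f₁₁ = f₂₂ = 4/EI and f₁₂ = f₂₁ = 2/EI.
Compatibility — zero rotation at each built-in end:
  4 M_1 + 2 M_2 = 2261
  2 M_1 + 4 M_2 = 2104
Solving the pair gives M_1 = 402.9 kN·m and M_2 = 324.6 kN·m (hogging).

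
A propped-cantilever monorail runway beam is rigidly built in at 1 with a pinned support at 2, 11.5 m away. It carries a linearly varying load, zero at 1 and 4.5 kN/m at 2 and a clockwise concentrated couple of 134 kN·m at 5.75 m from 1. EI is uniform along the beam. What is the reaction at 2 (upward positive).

R_2 = 27.34 kN

Choose R_2 as the redundant. The primary structure is the cantilever fixed at 1.
Downward deflection at the released point 2 due to the loads:
  triangular load, peak 4.5 at the free end: 11w₀L⁴/(120EI) = 7215/EI
  clockwise couple 134 at a = 5.75: M₀a(2L − a)/(2EI) = 6646/EI
  δ_0 = 13860/EI
Tip deflection under a unit load at 2: L³/(3EI) = 507/EI.
Compatibility at 2: δ_0 − R_2·δ_{22} = 0, so R_2 = 13860/507 = 27.34 kN.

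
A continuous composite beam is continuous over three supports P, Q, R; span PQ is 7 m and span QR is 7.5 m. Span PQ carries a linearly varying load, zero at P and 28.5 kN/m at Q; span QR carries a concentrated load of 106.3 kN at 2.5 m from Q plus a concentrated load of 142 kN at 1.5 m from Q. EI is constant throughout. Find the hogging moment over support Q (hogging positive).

M_Q = 200.6 kN·m

Take M_Q as the redundant. Released structure: two simple spans PQ and QR with a hinge at Q.
End slopes at the hinge Q, treating each span as simply supported:
  span PQ: triangular load, peak 28.5: w₀L³/(45EI) = 217.2/EI
  span QR: point load 106.3 at a = 2.5: Pab(L + b)/(6LEI) = 369.1/EI
  span QR: point load 142 at a = 1.5: Pab(L + b)/(6LEI) = 383.4/EI
  relative rotation θ_0 = (217.2 + 752.5)/EI = 969.7/EI
A unit hogging moment at Q produces rotation L₁/(3EI) + L₂/(3EI) = 4.833/EI.
Compatibility: M_Q·(L₁+L₂)/(3EI) = θ_0, giving M_Q = 200.6 kN·m (hogging).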